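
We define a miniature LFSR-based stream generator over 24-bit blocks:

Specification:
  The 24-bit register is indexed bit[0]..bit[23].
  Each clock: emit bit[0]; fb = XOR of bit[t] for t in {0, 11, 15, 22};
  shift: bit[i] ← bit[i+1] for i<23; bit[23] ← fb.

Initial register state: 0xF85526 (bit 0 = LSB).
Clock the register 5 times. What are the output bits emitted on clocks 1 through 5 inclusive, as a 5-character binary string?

01100

reg_0 = 0xF85526
clock 1: out=0, reg = 0xFC2A93
clock 2: out=1, reg = 0xFE1549
clock 3: out=1, reg = 0x7F0AA4
clock 4: out=0, reg = 0x3F8552
clock 5: out=0, reg = 0x9FC2A9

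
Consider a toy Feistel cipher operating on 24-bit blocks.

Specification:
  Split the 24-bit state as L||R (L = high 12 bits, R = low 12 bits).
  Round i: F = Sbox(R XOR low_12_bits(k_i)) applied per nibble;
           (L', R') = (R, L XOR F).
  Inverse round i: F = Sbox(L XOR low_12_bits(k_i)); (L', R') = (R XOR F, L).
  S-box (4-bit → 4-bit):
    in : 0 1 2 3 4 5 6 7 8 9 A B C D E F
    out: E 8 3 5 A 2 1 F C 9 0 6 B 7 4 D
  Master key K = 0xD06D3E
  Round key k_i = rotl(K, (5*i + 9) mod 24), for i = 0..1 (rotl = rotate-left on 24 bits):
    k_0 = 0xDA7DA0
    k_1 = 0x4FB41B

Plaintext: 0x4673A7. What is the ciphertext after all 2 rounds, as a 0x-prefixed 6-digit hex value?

s_0 = plaintext = 0x4673A7
s_1 = Round(s_0, k_0) = 0x3A7088
s_2 = Round(s_1, k_1) = 0x088932

0x088932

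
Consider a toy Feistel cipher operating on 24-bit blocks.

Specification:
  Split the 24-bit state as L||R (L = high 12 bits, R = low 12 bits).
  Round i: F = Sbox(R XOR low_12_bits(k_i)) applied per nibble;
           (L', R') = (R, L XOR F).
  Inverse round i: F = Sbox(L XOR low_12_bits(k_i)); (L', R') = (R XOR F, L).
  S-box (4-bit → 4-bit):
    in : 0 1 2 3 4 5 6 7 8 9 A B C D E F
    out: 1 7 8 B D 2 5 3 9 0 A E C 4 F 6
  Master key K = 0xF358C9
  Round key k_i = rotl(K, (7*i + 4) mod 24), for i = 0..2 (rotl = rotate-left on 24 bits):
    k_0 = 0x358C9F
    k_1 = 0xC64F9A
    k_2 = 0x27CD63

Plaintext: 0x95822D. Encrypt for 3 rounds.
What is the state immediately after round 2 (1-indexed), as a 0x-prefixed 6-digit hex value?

s_0 = plaintext = 0x95822D
s_1 = Round(s_0, k_0) = 0x22D6B0
s_2 = Round(s_1, k_1) = 0x6B02A7
s_3 = Round(s_2, k_2) = 0x2A707D

0x6B02A7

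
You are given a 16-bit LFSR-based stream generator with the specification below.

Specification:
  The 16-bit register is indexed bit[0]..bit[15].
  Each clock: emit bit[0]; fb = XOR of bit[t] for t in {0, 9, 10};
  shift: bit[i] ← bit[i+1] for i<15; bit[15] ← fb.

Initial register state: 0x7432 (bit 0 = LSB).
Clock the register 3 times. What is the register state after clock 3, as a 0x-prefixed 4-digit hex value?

0xAE86

reg_0 = 0x7432
clock 1: out=0, reg = 0xBA19
clock 2: out=1, reg = 0x5D0C
clock 3: out=0, reg = 0xAE86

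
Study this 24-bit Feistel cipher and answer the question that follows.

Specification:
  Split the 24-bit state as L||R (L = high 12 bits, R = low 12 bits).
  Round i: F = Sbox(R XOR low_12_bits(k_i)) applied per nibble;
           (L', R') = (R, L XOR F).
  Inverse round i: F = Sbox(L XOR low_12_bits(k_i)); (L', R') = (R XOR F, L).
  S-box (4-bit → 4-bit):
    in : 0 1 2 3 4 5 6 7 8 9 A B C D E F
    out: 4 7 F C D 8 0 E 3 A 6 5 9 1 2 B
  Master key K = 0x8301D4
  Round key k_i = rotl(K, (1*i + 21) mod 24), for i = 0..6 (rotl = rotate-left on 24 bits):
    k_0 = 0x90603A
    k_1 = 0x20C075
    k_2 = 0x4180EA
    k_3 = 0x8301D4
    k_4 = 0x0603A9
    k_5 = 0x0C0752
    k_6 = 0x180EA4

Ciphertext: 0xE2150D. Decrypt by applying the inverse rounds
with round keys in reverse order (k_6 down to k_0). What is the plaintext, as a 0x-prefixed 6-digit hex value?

0x150F33

s_0 = ciphertext = 0xE2150D
s_1 = InvRound(s_0, k_6) = 0x135E21
s_2 = InvRound(s_1, k_5) = 0xE2F135
s_3 = InvRound(s_2, k_4) = 0x005E2F
s_4 = InvRound(s_3, k_3) = 0x938005
s_5 = InvRound(s_4, k_2) = 0xA1A938
s_6 = InvRound(s_5, k_1) = 0xF33A1A
s_7 = InvRound(s_6, k_0) = 0x150F33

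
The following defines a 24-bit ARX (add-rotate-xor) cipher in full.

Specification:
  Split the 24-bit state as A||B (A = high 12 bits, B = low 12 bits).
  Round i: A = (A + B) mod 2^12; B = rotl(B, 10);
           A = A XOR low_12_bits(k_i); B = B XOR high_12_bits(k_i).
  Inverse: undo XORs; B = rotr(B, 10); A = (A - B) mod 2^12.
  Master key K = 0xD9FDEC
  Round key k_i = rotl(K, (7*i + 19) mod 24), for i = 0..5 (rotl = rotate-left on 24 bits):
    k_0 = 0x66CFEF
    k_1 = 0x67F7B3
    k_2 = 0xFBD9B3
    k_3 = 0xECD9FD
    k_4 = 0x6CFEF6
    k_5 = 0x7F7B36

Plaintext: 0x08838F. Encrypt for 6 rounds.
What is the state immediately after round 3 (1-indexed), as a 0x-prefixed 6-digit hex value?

0x3A3D8A

s_0 = plaintext = 0x08838F
s_1 = Round(s_0, k_0) = 0xBF8A8F
s_2 = Round(s_1, k_1) = 0x1348DC
s_3 = Round(s_2, k_2) = 0x3A3D8A
s_4 = Round(s_3, k_3) = 0x8D05AF
s_5 = Round(s_4, k_4) = 0x089BA4
s_6 = Round(s_5, k_5) = 0x71B51E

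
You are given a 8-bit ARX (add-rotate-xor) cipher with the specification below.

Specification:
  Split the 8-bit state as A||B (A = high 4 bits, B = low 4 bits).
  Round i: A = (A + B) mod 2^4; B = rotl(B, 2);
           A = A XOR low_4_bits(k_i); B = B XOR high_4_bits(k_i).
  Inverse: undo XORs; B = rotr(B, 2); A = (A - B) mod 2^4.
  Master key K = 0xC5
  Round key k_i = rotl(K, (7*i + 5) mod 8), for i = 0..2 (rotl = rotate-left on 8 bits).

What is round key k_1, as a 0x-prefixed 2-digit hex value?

K = 0xC5
k_0 = rotl(K, (7*0+5) mod 8) = rotl(K, 5) = 0xB8
k_1 = rotl(K, (7*1+5) mod 8) = rotl(K, 4) = 0x5C

0x5C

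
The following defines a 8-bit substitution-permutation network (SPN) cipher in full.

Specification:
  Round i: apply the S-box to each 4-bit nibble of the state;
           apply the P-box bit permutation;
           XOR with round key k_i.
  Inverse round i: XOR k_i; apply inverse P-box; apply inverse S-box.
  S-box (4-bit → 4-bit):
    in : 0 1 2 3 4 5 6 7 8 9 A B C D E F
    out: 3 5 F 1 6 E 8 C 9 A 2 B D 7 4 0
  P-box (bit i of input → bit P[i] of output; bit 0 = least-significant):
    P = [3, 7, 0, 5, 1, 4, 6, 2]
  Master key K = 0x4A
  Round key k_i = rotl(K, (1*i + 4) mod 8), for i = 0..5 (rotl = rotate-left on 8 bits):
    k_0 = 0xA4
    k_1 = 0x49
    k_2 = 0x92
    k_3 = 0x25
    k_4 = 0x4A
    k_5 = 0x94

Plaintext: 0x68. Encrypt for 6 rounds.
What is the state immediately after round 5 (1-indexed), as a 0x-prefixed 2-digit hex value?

s_0 = plaintext = 0x68
s_1 = Round(s_0, k_0) = 0x88
s_2 = Round(s_1, k_1) = 0x67
s_3 = Round(s_2, k_2) = 0xB7
s_4 = Round(s_3, k_3) = 0x12
s_5 = Round(s_4, k_4) = 0xA1
s_6 = Round(s_5, k_5) = 0x8D

0xA1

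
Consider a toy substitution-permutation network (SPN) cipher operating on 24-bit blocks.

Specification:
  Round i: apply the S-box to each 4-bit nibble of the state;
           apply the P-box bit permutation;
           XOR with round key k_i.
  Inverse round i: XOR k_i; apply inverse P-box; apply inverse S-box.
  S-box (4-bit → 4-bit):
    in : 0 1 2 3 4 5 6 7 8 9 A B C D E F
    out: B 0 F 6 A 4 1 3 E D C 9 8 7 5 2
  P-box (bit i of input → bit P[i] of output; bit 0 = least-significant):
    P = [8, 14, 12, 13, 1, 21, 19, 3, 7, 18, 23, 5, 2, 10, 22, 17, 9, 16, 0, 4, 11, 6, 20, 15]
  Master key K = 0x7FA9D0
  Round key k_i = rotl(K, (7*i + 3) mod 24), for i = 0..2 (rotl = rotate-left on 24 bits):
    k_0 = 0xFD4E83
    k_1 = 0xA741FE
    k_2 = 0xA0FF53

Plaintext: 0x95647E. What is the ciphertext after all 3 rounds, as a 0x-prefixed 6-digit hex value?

s_0 = plaintext = 0x95647E
s_1 = Round(s_0, k_0) = 0xC9D7A4
s_2 = Round(s_1, k_1) = 0xEBA763
s_3 = Round(s_2, k_2) = 0xF6A5C1

0xF6A5C1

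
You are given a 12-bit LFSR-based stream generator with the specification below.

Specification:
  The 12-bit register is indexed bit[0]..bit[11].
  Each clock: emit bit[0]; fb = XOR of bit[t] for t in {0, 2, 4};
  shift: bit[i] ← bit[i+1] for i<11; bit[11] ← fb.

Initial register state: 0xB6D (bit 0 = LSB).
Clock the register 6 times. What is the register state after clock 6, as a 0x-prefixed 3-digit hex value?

reg_0 = 0xB6D
clock 1: out=1, reg = 0x5B6
clock 2: out=0, reg = 0x2DB
clock 3: out=1, reg = 0x16D
clock 4: out=1, reg = 0x0B6
clock 5: out=0, reg = 0x05B
clock 6: out=1, reg = 0x02D

0x02D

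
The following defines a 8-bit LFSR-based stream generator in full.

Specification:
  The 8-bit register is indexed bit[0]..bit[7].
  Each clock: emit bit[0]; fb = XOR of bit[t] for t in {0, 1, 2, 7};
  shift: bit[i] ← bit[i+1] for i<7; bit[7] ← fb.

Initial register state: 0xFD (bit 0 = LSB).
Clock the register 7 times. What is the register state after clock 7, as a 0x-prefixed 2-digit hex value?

0x57

reg_0 = 0xFD
clock 1: out=1, reg = 0xFE
clock 2: out=0, reg = 0xFF
clock 3: out=1, reg = 0x7F
clock 4: out=1, reg = 0xBF
clock 5: out=1, reg = 0x5F
clock 6: out=1, reg = 0xAF
clock 7: out=1, reg = 0x57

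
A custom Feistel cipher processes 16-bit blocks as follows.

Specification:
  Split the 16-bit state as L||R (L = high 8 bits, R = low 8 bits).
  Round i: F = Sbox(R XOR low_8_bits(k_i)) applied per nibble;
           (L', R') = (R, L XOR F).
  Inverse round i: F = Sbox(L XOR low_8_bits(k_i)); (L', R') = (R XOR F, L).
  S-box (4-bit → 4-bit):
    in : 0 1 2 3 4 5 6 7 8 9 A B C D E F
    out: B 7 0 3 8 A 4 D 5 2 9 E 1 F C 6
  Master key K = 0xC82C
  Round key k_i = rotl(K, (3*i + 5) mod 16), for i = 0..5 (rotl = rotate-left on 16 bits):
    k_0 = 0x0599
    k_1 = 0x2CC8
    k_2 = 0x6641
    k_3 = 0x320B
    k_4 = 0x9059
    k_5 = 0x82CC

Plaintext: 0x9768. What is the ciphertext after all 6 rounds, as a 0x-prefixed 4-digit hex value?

s_0 = plaintext = 0x9768
s_1 = Round(s_0, k_0) = 0x68F0
s_2 = Round(s_1, k_1) = 0xF05D
s_3 = Round(s_2, k_2) = 0x5D81
s_4 = Round(s_3, k_3) = 0x8104
s_5 = Round(s_4, k_4) = 0x042E
s_6 = Round(s_5, k_5) = 0x2EC4

0x2EC4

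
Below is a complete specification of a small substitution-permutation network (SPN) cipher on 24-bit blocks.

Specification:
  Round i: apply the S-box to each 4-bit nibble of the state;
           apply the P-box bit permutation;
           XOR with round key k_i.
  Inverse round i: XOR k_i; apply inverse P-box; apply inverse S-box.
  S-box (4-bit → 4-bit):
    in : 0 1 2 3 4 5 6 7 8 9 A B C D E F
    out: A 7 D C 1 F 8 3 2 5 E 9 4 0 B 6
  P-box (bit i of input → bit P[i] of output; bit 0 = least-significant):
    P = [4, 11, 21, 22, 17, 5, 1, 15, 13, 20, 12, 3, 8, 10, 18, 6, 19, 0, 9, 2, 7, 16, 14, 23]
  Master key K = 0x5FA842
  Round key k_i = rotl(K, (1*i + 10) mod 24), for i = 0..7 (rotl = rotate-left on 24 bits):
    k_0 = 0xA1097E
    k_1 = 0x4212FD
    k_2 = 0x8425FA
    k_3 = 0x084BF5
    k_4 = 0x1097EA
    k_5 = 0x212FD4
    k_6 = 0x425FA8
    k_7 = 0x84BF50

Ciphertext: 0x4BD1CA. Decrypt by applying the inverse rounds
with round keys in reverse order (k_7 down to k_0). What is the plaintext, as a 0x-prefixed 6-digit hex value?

0x0E489E

s_0 = ciphertext = 0x4BD1CA
s_1 = InvRound(s_0, k_7) = 0x59FB9E
s_2 = InvRound(s_1, k_6) = 0x8B8754
s_3 = InvRound(s_2, k_5) = 0xB4D4BF
s_4 = InvRound(s_3, k_4) = 0x3A2DD9
s_5 = InvRound(s_4, k_3) = 0xC38E7C
s_6 = InvRound(s_5, k_2) = 0x739420
s_7 = InvRound(s_6, k_1) = 0x7A0069
s_8 = InvRound(s_7, k_0) = 0x0E489E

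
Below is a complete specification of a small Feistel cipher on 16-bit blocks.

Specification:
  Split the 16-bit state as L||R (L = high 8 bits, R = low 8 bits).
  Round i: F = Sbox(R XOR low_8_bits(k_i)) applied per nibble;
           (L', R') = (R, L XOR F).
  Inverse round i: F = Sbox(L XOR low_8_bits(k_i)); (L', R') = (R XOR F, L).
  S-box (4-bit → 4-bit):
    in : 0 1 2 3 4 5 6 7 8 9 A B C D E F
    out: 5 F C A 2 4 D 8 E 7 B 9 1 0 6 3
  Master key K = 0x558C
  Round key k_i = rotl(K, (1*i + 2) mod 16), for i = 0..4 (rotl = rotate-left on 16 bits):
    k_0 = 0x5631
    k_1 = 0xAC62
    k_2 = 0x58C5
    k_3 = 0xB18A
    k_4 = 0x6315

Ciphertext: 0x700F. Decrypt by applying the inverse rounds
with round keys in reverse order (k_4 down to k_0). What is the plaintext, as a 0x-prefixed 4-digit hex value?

0x8CD3

s_0 = ciphertext = 0x700F
s_1 = InvRound(s_0, k_4) = 0xDB70
s_2 = InvRound(s_1, k_3) = 0x3FDB
s_3 = InvRound(s_2, k_2) = 0xE03F
s_4 = InvRound(s_3, k_1) = 0xD3E0
s_5 = InvRound(s_4, k_0) = 0x8CD3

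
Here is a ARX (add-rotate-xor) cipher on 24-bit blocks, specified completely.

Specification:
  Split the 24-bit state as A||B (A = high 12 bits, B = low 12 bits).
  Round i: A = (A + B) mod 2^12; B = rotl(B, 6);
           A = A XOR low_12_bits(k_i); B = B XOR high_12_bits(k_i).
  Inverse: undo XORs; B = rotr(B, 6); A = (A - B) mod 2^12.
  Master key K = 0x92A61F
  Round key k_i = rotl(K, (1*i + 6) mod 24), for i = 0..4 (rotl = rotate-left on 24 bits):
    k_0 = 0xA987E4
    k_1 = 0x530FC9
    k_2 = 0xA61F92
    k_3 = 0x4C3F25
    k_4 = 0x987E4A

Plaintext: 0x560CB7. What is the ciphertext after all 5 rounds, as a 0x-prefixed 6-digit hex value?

s_0 = plaintext = 0x560CB7
s_1 = Round(s_0, k_0) = 0x5F376A
s_2 = Round(s_1, k_1) = 0x294FAD
s_3 = Round(s_2, k_2) = 0xDD311F
s_4 = Round(s_3, k_3) = 0x1D7307
s_5 = Round(s_4, k_4) = 0xA9484B

0xA9484B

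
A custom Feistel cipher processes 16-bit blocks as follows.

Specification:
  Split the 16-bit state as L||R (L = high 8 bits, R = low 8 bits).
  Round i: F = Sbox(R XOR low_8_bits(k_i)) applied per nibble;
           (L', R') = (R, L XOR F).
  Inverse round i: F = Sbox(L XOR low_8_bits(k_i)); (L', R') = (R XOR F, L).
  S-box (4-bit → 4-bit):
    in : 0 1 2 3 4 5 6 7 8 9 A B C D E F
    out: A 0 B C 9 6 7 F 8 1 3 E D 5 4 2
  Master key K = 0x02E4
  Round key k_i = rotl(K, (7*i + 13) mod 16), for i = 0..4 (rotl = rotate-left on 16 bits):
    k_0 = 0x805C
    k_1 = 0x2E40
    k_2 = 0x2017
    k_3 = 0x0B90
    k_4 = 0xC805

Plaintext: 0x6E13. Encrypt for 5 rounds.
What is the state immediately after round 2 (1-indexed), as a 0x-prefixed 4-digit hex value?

s_0 = plaintext = 0x6E13
s_1 = Round(s_0, k_0) = 0x13FC
s_2 = Round(s_1, k_1) = 0xFCFE
s_3 = Round(s_2, k_2) = 0xFEBD
s_4 = Round(s_3, k_3) = 0xBD4B
s_5 = Round(s_4, k_4) = 0x4B29

0xFCFE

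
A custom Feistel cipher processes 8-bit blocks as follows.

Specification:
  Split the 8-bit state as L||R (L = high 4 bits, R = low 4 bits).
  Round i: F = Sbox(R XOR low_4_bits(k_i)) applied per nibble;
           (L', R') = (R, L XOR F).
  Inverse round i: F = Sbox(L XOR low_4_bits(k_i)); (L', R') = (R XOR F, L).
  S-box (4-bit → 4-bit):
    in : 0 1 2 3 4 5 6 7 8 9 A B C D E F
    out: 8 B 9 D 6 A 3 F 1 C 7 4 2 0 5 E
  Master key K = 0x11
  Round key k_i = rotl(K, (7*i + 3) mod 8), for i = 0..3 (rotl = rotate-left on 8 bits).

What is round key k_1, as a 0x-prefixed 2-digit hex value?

K = 0x11
k_0 = rotl(K, (7*0+3) mod 8) = rotl(K, 3) = 0x88
k_1 = rotl(K, (7*1+3) mod 8) = rotl(K, 2) = 0x44

0x44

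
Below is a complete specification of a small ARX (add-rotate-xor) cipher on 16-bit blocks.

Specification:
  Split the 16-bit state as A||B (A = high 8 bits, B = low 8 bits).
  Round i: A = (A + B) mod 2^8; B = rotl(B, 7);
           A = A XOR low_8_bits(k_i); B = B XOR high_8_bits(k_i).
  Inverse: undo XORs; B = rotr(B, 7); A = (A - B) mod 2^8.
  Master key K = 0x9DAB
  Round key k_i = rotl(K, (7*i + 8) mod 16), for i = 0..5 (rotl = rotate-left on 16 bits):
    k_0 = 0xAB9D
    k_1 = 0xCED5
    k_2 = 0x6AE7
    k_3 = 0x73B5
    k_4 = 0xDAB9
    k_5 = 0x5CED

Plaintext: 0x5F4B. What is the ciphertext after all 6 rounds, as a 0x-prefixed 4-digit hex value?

0xB93C

s_0 = plaintext = 0x5F4B
s_1 = Round(s_0, k_0) = 0x370E
s_2 = Round(s_1, k_1) = 0x90C9
s_3 = Round(s_2, k_2) = 0xBE8E
s_4 = Round(s_3, k_3) = 0xF934
s_5 = Round(s_4, k_4) = 0x94C0
s_6 = Round(s_5, k_5) = 0xB93C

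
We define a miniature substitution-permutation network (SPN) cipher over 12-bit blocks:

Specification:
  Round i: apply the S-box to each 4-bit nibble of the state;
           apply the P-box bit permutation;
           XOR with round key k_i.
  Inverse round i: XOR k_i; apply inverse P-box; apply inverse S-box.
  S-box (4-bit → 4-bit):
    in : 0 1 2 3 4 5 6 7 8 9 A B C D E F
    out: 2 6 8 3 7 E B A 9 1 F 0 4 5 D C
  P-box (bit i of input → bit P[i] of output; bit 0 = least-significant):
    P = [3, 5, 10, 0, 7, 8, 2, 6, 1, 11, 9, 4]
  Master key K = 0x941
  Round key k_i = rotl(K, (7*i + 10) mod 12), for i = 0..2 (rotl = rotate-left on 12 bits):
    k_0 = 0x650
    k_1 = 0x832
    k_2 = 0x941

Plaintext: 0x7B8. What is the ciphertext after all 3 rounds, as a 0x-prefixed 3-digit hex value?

s_0 = plaintext = 0x7B8
s_1 = Round(s_0, k_0) = 0xE49
s_2 = Round(s_1, k_1) = 0xBAC
s_3 = Round(s_2, k_2) = 0xC85

0xC85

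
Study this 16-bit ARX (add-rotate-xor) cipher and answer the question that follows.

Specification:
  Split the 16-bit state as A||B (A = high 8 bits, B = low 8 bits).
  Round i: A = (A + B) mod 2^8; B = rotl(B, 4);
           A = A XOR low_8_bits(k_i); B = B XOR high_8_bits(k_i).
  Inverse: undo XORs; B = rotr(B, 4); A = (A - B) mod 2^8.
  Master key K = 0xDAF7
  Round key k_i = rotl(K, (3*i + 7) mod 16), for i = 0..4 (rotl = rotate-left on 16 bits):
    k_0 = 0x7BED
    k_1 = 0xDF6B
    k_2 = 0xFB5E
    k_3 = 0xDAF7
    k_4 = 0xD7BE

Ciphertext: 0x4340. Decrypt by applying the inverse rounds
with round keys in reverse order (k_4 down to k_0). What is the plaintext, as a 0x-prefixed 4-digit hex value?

0x9574

s_0 = ciphertext = 0x4340
s_1 = InvRound(s_0, k_4) = 0x8479
s_2 = InvRound(s_1, k_3) = 0x393A
s_3 = InvRound(s_2, k_2) = 0x4B1C
s_4 = InvRound(s_3, k_1) = 0xE43C
s_5 = InvRound(s_4, k_0) = 0x9574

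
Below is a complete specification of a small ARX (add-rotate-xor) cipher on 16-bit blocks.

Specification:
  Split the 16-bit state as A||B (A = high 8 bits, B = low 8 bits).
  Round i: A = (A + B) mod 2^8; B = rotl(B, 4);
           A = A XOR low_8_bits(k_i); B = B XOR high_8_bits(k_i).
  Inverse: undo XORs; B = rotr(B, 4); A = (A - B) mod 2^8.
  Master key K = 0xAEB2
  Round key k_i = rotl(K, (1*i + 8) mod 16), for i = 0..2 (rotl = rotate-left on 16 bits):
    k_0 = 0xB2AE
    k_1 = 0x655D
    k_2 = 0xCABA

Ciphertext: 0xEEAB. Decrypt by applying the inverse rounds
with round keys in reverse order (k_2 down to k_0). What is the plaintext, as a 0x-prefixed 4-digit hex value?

s_0 = ciphertext = 0xEEAB
s_1 = InvRound(s_0, k_2) = 0x3E16
s_2 = InvRound(s_1, k_1) = 0x2C37
s_3 = InvRound(s_2, k_0) = 0x2A58

0x2A58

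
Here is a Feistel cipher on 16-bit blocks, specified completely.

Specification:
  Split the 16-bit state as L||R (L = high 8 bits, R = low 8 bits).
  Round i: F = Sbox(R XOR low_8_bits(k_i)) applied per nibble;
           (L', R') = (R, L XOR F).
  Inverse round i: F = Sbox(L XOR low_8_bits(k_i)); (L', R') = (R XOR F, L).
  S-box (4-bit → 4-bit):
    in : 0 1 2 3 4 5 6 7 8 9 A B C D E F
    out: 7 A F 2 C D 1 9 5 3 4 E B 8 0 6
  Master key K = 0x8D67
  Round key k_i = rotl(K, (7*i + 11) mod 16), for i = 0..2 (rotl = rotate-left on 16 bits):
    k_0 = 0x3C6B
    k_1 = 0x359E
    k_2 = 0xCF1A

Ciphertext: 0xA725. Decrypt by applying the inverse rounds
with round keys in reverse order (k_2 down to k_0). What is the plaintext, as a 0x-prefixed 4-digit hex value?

0x6D75

s_0 = ciphertext = 0xA725
s_1 = InvRound(s_0, k_2) = 0xCDA7
s_2 = InvRound(s_1, k_1) = 0x75CD
s_3 = InvRound(s_2, k_0) = 0x6D75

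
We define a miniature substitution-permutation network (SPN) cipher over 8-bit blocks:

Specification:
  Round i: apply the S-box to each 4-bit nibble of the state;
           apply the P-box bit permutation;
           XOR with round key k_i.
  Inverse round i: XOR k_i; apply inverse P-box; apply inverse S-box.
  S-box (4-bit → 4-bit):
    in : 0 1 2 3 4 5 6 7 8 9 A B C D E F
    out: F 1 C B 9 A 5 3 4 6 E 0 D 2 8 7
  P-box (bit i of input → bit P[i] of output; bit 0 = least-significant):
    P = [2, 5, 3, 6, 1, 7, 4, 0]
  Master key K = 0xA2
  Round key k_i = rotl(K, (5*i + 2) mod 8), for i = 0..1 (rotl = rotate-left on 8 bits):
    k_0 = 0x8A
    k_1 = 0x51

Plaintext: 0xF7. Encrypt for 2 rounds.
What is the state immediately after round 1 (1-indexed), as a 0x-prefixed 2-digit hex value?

0x3C

s_0 = plaintext = 0xF7
s_1 = Round(s_0, k_0) = 0x3C
s_2 = Round(s_1, k_1) = 0x9E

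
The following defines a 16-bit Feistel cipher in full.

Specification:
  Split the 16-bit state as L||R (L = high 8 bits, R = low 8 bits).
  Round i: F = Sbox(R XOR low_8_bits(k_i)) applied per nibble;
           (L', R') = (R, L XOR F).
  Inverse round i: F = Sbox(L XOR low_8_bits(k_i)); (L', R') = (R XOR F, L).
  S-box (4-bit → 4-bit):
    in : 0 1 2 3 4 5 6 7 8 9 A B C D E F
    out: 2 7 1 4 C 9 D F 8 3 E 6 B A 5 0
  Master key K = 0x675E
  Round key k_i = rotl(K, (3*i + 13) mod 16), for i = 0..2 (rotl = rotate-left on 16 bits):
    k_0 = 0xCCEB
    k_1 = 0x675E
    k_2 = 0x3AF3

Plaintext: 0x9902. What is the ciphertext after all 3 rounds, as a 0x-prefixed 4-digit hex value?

0x3E70

s_0 = plaintext = 0x9902
s_1 = Round(s_0, k_0) = 0x02CA
s_2 = Round(s_1, k_1) = 0xCA3E
s_3 = Round(s_2, k_2) = 0x3E70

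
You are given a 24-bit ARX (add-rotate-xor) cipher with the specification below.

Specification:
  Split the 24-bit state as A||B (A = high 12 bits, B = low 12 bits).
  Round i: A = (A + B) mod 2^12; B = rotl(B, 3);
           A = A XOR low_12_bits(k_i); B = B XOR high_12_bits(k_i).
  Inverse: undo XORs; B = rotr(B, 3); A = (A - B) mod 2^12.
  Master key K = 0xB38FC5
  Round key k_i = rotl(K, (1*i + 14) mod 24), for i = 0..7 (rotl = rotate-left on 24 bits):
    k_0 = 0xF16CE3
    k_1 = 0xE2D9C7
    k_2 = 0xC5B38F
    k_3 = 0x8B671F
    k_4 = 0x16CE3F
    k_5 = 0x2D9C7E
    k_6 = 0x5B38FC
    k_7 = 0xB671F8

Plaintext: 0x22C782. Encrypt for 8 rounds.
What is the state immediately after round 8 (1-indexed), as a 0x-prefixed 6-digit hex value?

s_0 = plaintext = 0x22C782
s_1 = Round(s_0, k_0) = 0x54D305
s_2 = Round(s_1, k_1) = 0x195604
s_3 = Round(s_2, k_2) = 0x416C78
s_4 = Round(s_3, k_3) = 0x791B70
s_5 = Round(s_4, k_4) = 0xD3EAE9
s_6 = Round(s_5, k_5) = 0x459594
s_7 = Round(s_6, k_6) = 0x111911
s_8 = Round(s_7, k_7) = 0xBDA3EB

0xBDA3EB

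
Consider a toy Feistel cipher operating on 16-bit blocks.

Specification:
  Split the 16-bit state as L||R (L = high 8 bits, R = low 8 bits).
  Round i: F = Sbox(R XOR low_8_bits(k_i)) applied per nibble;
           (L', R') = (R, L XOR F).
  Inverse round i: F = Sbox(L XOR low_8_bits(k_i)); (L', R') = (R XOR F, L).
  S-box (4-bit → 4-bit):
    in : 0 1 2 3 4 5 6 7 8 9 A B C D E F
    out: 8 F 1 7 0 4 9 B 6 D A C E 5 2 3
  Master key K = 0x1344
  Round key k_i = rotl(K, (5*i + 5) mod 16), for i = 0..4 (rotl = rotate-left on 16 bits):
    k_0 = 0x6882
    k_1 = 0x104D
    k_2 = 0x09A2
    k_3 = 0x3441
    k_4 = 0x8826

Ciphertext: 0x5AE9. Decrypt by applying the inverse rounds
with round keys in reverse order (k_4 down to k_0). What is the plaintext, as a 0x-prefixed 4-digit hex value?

0xEC77

s_0 = ciphertext = 0x5AE9
s_1 = InvRound(s_0, k_4) = 0x575A
s_2 = InvRound(s_1, k_3) = 0xA357
s_3 = InvRound(s_2, k_2) = 0xD8A3
s_4 = InvRound(s_3, k_1) = 0x77D8
s_5 = InvRound(s_4, k_0) = 0xEC77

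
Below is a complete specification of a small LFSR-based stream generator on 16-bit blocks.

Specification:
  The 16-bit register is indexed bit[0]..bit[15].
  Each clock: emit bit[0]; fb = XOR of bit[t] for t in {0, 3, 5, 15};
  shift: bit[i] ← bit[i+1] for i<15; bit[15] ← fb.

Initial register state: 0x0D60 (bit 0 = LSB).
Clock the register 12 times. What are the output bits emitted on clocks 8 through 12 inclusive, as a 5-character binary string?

reg_0 = 0x0D60
clock 1: out=0, reg = 0x86B0
clock 2: out=0, reg = 0x4358
clock 3: out=0, reg = 0xA1AC
clock 4: out=0, reg = 0xD0D6
clock 5: out=0, reg = 0xE86B
clock 6: out=1, reg = 0x7435
clock 7: out=1, reg = 0x3A1A
clock 8: out=0, reg = 0x9D0D
clock 9: out=1, reg = 0xCE86
clock 10: out=0, reg = 0xE743
clock 11: out=1, reg = 0x73A1
clock 12: out=1, reg = 0x39D0

01011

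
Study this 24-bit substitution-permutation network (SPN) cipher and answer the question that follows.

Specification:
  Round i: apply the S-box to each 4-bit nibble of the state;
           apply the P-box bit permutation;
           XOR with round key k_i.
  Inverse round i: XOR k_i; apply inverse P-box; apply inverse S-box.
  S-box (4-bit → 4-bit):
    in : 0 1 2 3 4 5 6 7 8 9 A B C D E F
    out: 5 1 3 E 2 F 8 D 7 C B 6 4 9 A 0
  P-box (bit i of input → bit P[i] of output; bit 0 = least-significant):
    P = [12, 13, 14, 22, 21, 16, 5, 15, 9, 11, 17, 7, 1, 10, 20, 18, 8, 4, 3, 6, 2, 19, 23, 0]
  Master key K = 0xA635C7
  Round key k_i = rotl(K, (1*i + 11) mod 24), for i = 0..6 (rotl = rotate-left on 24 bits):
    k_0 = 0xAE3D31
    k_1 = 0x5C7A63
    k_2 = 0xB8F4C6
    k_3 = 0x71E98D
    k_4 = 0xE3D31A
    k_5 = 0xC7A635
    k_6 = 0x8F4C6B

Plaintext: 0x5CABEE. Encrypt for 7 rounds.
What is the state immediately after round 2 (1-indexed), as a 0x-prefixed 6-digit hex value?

0x09D942

s_0 = plaintext = 0x5CABEE
s_1 = Round(s_0, k_0) = 0x61913E
s_2 = Round(s_1, k_1) = 0x09D942
s_3 = Round(s_2, k_2) = 0x3FC408
s_4 = Round(s_3, k_3) = 0xC991AC
s_5 = Round(s_4, k_4) = 0x561152
s_6 = Round(s_5, k_5) = 0x6E1452
s_7 = Round(s_6, k_6) = 0xAEF418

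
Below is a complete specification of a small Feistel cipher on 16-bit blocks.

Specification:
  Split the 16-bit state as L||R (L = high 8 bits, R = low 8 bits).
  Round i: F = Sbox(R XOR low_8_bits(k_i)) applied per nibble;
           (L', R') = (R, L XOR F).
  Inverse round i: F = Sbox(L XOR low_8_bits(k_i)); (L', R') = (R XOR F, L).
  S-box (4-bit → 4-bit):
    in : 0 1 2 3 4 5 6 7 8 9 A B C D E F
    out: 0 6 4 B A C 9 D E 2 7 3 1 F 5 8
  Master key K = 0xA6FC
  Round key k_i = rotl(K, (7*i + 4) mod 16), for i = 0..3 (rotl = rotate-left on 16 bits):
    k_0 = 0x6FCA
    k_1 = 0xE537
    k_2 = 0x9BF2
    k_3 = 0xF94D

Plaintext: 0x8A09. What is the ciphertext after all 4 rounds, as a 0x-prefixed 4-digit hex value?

0x75CE

s_0 = plaintext = 0x8A09
s_1 = Round(s_0, k_0) = 0x0991
s_2 = Round(s_1, k_1) = 0x9170
s_3 = Round(s_2, k_2) = 0x7075
s_4 = Round(s_3, k_3) = 0x75CE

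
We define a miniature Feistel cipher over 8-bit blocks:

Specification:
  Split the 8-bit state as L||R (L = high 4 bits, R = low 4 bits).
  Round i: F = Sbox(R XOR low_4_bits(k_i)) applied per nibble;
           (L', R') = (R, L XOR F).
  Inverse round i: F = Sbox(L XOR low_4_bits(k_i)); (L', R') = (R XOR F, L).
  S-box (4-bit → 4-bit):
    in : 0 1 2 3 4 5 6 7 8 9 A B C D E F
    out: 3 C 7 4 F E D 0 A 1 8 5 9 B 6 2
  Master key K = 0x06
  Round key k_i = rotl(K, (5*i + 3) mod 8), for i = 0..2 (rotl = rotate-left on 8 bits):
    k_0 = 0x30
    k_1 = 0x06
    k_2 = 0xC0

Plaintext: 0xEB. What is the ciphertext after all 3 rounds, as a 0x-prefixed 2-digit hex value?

0x08

s_0 = plaintext = 0xEB
s_1 = Round(s_0, k_0) = 0xBB
s_2 = Round(s_1, k_1) = 0xB0
s_3 = Round(s_2, k_2) = 0x08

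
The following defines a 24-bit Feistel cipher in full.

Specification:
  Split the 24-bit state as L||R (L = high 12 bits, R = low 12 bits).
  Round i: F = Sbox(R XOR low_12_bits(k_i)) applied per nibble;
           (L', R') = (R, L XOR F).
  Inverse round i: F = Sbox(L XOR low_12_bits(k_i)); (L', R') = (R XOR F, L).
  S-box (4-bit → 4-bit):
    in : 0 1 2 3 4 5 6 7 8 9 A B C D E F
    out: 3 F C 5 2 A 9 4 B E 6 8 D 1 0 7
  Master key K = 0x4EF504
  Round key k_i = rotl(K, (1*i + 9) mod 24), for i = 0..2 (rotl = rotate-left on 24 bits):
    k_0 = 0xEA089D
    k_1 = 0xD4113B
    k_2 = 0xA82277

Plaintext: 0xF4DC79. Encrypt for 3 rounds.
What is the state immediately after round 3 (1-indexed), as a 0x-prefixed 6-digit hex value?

0x13B862

s_0 = plaintext = 0xF4DC79
s_1 = Round(s_0, k_0) = 0xC79D4F
s_2 = Round(s_1, k_1) = 0xD4F13B
s_3 = Round(s_2, k_2) = 0x13B862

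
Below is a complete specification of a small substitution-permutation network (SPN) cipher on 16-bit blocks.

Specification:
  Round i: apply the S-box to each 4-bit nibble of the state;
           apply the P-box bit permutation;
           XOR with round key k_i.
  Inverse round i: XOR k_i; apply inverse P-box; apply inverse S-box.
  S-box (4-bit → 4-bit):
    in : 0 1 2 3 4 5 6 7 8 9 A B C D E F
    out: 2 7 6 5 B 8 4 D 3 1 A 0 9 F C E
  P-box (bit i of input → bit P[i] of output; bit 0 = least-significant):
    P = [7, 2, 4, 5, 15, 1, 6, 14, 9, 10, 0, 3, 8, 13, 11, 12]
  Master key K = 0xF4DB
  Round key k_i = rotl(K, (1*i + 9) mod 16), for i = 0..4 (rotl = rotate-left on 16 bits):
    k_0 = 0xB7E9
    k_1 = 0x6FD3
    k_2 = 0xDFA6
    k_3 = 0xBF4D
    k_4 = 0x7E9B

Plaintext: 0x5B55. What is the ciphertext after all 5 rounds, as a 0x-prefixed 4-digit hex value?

0x73C7

s_0 = plaintext = 0x5B55
s_1 = Round(s_0, k_0) = 0xE7C9
s_2 = Round(s_1, k_1) = 0xB55A
s_3 = Round(s_2, k_2) = 0x9F8A
s_4 = Round(s_3, k_3) = 0x3A62
s_5 = Round(s_4, k_4) = 0x73C7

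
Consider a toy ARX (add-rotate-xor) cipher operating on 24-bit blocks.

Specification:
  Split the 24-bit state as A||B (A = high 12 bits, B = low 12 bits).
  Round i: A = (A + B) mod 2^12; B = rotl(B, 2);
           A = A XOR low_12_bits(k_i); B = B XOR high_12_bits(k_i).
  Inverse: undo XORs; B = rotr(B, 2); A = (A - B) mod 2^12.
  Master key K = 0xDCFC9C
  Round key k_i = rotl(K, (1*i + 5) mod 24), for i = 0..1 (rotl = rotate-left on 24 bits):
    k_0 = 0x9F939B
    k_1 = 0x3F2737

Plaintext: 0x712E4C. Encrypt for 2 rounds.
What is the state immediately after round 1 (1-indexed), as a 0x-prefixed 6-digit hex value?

0x6C50CA

s_0 = plaintext = 0x712E4C
s_1 = Round(s_0, k_0) = 0x6C50CA
s_2 = Round(s_1, k_1) = 0x0B80DA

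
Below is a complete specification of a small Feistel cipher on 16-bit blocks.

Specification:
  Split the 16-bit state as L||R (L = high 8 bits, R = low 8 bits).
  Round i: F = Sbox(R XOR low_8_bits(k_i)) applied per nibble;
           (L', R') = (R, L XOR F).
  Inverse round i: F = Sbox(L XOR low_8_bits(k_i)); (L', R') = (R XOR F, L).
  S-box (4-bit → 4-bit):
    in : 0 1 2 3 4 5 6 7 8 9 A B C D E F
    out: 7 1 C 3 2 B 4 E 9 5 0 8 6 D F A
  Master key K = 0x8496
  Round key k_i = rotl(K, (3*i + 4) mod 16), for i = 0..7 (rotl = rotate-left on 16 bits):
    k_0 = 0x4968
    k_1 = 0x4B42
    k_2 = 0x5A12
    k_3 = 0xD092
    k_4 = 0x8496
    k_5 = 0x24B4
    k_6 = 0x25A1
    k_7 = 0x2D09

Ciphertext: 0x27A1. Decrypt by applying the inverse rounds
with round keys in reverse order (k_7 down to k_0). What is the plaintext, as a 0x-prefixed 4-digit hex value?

s_0 = ciphertext = 0x27A1
s_1 = InvRound(s_0, k_7) = 0x6E27
s_2 = InvRound(s_1, k_6) = 0x4D6E
s_3 = InvRound(s_2, k_5) = 0xCB4D
s_4 = InvRound(s_3, k_4) = 0xF0CB
s_5 = InvRound(s_4, k_3) = 0x87F0
s_6 = InvRound(s_5, k_2) = 0xAB87
s_7 = InvRound(s_6, k_1) = 0x72AB
s_8 = InvRound(s_7, k_0) = 0xBB72

0xBB72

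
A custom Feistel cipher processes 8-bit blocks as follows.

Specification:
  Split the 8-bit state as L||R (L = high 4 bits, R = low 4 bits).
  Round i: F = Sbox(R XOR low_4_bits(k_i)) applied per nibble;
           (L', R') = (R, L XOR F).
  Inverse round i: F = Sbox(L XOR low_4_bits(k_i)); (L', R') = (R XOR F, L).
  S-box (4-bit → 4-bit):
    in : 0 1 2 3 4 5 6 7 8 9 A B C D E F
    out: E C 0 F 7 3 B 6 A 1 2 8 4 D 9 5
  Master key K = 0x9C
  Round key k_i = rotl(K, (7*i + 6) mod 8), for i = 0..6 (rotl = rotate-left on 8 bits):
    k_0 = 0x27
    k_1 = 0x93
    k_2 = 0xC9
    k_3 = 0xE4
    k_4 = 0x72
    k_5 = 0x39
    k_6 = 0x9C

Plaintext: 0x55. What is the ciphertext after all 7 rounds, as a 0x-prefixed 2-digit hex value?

s_0 = plaintext = 0x55
s_1 = Round(s_0, k_0) = 0x55
s_2 = Round(s_1, k_1) = 0x5E
s_3 = Round(s_2, k_2) = 0xE3
s_4 = Round(s_3, k_3) = 0x38
s_5 = Round(s_4, k_4) = 0x81
s_6 = Round(s_5, k_5) = 0x12
s_7 = Round(s_6, k_6) = 0x28

0x28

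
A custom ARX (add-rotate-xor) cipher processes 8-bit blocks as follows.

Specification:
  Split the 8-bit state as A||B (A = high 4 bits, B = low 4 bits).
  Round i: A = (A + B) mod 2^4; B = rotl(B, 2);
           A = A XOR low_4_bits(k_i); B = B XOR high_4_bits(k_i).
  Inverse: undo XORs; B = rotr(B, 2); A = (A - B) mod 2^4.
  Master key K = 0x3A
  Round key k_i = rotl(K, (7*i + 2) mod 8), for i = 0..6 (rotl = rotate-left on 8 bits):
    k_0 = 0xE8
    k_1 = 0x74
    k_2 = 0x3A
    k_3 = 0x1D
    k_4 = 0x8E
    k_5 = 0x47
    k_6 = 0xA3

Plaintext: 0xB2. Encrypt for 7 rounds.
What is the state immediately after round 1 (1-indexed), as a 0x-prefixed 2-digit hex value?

0x56

s_0 = plaintext = 0xB2
s_1 = Round(s_0, k_0) = 0x56
s_2 = Round(s_1, k_1) = 0xFE
s_3 = Round(s_2, k_2) = 0x78
s_4 = Round(s_3, k_3) = 0x23
s_5 = Round(s_4, k_4) = 0xB4
s_6 = Round(s_5, k_5) = 0x85
s_7 = Round(s_6, k_6) = 0xEF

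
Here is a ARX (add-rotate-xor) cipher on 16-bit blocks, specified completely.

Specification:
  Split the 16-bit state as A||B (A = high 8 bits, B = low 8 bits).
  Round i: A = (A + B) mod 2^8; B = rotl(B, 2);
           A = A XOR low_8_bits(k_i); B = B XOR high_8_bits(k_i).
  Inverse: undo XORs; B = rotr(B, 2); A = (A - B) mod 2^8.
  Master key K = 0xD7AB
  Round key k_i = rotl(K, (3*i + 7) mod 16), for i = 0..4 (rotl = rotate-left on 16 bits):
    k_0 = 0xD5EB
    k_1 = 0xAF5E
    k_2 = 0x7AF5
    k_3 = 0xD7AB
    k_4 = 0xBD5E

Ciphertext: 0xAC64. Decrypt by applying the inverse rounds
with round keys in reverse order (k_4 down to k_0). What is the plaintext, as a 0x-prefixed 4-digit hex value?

s_0 = ciphertext = 0xAC64
s_1 = InvRound(s_0, k_4) = 0x7C76
s_2 = InvRound(s_1, k_3) = 0x6F68
s_3 = InvRound(s_2, k_2) = 0x1684
s_4 = InvRound(s_3, k_1) = 0x7ECA
s_5 = InvRound(s_4, k_0) = 0xCEC7

0xCEC7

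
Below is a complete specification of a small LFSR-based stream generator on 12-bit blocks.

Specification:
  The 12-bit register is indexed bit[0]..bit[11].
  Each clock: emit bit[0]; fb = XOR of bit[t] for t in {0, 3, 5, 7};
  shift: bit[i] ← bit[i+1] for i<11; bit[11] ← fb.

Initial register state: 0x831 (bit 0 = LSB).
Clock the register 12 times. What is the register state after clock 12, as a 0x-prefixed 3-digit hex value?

0x2A6

reg_0 = 0x831
clock 1: out=1, reg = 0x418
clock 2: out=0, reg = 0xA0C
clock 3: out=0, reg = 0xD06
clock 4: out=0, reg = 0x683
clock 5: out=1, reg = 0x341
clock 6: out=1, reg = 0x9A0
clock 7: out=0, reg = 0x4D0
clock 8: out=0, reg = 0xA68
clock 9: out=0, reg = 0x534
clock 10: out=0, reg = 0xA9A
clock 11: out=0, reg = 0x54D
clock 12: out=1, reg = 0x2A6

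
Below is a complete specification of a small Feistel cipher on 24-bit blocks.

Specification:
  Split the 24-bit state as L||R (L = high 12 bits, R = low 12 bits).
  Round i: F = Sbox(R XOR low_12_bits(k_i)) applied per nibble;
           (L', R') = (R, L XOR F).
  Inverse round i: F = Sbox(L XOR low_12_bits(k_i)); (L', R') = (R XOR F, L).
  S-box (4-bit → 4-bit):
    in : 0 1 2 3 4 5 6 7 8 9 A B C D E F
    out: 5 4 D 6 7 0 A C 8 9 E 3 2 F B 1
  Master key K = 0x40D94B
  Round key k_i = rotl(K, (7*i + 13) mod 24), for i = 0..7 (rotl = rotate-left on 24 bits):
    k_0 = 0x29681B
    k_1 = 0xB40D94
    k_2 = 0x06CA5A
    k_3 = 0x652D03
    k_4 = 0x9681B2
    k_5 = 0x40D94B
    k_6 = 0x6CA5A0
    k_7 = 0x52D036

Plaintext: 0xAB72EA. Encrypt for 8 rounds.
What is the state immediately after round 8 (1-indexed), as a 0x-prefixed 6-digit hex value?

s_0 = plaintext = 0xAB72EA
s_1 = Round(s_0, k_0) = 0x2EA4A3
s_2 = Round(s_1, k_1) = 0x4A3B86
s_3 = Round(s_2, k_2) = 0xB86051
s_4 = Round(s_3, k_3) = 0x05148B
s_5 = Round(s_4, k_4) = 0x48B038
s_6 = Round(s_5, k_5) = 0x038D4D
s_7 = Round(s_6, k_6) = 0xD4D887
s_8 = Round(s_7, k_7) = 0x887579

0x887579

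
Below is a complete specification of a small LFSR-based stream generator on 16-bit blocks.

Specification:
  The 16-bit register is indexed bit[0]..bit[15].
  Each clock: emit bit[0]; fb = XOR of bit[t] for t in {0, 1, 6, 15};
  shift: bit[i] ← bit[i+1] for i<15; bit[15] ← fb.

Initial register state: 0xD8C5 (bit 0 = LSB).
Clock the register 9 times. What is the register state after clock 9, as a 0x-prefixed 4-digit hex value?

reg_0 = 0xD8C5
clock 1: out=1, reg = 0xEC62
clock 2: out=0, reg = 0xF631
clock 3: out=1, reg = 0x7B18
clock 4: out=0, reg = 0x3D8C
clock 5: out=0, reg = 0x1EC6
clock 6: out=0, reg = 0x0F63
clock 7: out=1, reg = 0x87B1
clock 8: out=1, reg = 0x43D8
clock 9: out=0, reg = 0xA1EC

0xA1EC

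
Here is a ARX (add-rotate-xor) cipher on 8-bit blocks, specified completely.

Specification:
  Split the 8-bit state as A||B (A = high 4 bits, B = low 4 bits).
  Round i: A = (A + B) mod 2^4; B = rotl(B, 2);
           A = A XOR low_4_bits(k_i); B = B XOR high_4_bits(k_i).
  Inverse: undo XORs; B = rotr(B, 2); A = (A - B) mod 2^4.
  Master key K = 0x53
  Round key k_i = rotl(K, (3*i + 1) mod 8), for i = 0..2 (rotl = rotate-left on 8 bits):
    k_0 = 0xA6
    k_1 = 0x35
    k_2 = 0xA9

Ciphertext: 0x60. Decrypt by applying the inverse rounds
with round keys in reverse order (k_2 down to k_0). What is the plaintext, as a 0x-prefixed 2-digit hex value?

0x93

s_0 = ciphertext = 0x60
s_1 = InvRound(s_0, k_2) = 0x5A
s_2 = InvRound(s_1, k_1) = 0xA6
s_3 = InvRound(s_2, k_0) = 0x93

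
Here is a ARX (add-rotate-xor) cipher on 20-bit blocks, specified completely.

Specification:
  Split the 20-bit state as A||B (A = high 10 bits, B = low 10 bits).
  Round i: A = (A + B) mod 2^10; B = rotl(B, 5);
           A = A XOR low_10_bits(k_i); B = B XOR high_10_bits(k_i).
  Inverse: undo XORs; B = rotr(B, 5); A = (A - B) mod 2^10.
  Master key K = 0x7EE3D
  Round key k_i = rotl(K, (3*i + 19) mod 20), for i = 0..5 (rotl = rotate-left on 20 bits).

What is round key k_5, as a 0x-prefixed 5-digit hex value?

K = 0x7EE3D
k_0 = rotl(K, (3*0+19) mod 20) = rotl(K, 19) = 0xBF71E
k_1 = rotl(K, (3*1+19) mod 20) = rotl(K, 2) = 0xFB8F5
k_2 = rotl(K, (3*2+19) mod 20) = rotl(K, 5) = 0xDC7AF
k_3 = rotl(K, (3*3+19) mod 20) = rotl(K, 8) = 0xE3D7E
k_4 = rotl(K, (3*4+19) mod 20) = rotl(K, 11) = 0x1EBF7
k_5 = rotl(K, (3*5+19) mod 20) = rotl(K, 14) = 0xF5FB8

0xF5FB8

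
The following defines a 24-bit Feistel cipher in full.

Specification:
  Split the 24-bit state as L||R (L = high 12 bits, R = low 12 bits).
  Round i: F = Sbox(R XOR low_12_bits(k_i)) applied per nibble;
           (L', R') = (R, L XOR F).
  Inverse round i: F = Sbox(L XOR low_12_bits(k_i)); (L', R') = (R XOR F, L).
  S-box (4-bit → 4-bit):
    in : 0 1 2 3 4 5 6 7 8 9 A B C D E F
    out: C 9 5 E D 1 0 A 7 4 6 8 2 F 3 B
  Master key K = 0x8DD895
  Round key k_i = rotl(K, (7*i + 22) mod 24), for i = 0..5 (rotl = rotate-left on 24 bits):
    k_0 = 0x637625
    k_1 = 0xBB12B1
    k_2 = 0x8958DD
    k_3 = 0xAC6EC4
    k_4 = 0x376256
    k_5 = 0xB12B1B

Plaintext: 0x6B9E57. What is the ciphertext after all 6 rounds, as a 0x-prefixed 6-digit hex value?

s_0 = plaintext = 0x6B9E57
s_1 = Round(s_0, k_0) = 0xE5711C
s_2 = Round(s_1, k_1) = 0x11C038
s_3 = Round(s_2, k_2) = 0x03862D
s_4 = Round(s_3, k_3) = 0x62D70C
s_5 = Round(s_4, k_4) = 0x70C73B
s_6 = Round(s_5, k_5) = 0x73B550

0x73B550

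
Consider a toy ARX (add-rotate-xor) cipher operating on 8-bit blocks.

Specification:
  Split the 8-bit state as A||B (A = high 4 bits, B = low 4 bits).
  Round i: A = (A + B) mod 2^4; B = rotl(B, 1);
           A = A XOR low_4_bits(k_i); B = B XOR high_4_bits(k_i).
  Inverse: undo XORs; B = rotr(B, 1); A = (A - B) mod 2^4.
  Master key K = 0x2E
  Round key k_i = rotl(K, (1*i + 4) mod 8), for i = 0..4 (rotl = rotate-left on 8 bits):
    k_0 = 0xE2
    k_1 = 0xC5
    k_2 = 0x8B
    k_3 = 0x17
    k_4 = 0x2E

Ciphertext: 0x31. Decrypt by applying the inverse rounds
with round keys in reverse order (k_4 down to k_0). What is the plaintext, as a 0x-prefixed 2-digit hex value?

s_0 = ciphertext = 0x31
s_1 = InvRound(s_0, k_4) = 0x49
s_2 = InvRound(s_1, k_3) = 0xF4
s_3 = InvRound(s_2, k_2) = 0xE6
s_4 = InvRound(s_3, k_1) = 0x65
s_5 = InvRound(s_4, k_0) = 0x7D

0x7D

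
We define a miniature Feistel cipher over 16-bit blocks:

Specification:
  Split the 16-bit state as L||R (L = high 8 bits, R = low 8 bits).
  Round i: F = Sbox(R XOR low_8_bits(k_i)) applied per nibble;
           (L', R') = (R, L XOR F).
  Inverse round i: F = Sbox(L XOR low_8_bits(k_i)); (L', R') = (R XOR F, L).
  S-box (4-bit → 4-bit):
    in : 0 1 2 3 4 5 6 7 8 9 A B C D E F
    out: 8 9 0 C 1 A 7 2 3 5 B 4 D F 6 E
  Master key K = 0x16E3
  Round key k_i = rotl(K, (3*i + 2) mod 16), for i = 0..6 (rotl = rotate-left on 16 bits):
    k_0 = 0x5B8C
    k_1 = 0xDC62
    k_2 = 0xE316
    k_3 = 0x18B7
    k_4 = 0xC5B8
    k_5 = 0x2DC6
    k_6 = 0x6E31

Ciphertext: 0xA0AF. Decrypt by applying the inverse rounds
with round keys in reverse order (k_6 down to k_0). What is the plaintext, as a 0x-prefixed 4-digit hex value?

0x5A9E

s_0 = ciphertext = 0xA0AF
s_1 = InvRound(s_0, k_6) = 0xF6A0
s_2 = InvRound(s_1, k_5) = 0x68F6
s_3 = InvRound(s_2, k_4) = 0x0E68
s_4 = InvRound(s_3, k_3) = 0x2D0E
s_5 = InvRound(s_4, k_2) = 0xCA2D
s_6 = InvRound(s_5, k_1) = 0x9ECA
s_7 = InvRound(s_6, k_0) = 0x5A9E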